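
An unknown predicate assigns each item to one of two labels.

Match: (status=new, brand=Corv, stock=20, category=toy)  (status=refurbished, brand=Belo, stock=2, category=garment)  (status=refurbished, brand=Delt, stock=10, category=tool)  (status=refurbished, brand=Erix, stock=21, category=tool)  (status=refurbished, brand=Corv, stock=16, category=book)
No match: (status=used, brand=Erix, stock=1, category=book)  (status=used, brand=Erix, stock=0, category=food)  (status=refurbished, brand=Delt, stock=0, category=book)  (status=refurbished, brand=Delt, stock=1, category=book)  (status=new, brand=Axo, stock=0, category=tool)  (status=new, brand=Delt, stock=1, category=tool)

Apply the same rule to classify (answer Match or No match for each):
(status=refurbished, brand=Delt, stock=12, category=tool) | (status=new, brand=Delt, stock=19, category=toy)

The common property of the 'Match' items is: stock ≥ 2. No 'No match' item has it.
(status=refurbished, brand=Delt, stock=12, category=tool): Match (stock = 12).
(status=new, brand=Delt, stock=19, category=toy): Match (stock = 19).

Match, Match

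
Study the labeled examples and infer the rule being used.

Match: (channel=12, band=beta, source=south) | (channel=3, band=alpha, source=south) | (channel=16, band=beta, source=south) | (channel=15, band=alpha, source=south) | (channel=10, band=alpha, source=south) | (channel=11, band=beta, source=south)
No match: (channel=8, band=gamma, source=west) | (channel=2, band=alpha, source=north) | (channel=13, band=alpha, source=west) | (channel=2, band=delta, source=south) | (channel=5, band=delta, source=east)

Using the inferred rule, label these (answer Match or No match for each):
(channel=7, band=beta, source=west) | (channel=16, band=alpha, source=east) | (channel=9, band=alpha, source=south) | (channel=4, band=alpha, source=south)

No match, No match, Match, Match

One predicate separates the groups cleanly: source is south AND channel ≥ 3.
(channel=7, band=beta, source=west): No match (source is west, channel = 7). (channel=16, band=alpha, source=east): No match (source is east, channel = 16). (channel=9, band=alpha, source=south): Match (source is south, channel = 9). (channel=4, band=alpha, source=south): Match (source is south, channel = 4).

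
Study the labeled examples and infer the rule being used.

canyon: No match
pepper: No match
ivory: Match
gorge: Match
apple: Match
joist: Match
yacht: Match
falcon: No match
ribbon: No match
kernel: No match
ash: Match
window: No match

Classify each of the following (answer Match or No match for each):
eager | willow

The common property of the 'Match' items is: odd length. No 'No match' item has it.
eager → length 5 → Match. willow → length 6 → No match.

Match, No match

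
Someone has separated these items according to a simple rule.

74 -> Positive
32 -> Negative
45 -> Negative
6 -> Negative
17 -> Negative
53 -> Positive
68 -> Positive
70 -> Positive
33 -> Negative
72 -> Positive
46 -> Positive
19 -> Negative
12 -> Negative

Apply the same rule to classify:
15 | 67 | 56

'Positive' ⟺ at least 46.

Negative, Positive, Positive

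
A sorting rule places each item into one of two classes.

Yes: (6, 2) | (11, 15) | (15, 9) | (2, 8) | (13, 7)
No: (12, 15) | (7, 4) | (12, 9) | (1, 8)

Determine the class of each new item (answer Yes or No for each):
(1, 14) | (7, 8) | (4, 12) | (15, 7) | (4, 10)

The distinguishing property — sum is even — holds for all the 'Yes' cases and none of the 'No' cases.
(1, 14): 1+14 = 15, fails the rule → No. (7, 8): 7+8 = 15, fails the rule → No. (4, 12): 4+12 = 16, matches → Yes. (15, 7): 15+7 = 22, matches → Yes. (4, 10): 4+10 = 14, matches → Yes.

No, No, Yes, Yes, Yes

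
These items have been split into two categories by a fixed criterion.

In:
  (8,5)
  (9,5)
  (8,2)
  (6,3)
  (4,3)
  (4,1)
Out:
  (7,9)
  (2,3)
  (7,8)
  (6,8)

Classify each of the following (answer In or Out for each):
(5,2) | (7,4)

In, In

One predicate separates the groups cleanly: first > second.
(5,2): In (5 > 2).
(7,4): In (7 > 4).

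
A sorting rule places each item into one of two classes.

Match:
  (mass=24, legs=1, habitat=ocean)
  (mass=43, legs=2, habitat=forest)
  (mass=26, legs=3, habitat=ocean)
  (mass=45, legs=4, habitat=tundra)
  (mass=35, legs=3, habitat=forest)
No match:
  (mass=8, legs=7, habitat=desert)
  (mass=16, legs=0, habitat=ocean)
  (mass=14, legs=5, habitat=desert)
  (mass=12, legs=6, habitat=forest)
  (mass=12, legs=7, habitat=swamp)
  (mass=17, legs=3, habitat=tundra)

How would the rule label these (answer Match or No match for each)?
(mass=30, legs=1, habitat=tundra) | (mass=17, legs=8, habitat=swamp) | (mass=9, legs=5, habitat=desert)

'Match' ⟺ mass ≥ 24.
Match: (mass=30, legs=1, habitat=tundra), since mass = 30. No match: (mass=17, legs=8, habitat=swamp), since mass = 17. No match: (mass=9, legs=5, habitat=desert), since mass = 9.

Match, No match, No match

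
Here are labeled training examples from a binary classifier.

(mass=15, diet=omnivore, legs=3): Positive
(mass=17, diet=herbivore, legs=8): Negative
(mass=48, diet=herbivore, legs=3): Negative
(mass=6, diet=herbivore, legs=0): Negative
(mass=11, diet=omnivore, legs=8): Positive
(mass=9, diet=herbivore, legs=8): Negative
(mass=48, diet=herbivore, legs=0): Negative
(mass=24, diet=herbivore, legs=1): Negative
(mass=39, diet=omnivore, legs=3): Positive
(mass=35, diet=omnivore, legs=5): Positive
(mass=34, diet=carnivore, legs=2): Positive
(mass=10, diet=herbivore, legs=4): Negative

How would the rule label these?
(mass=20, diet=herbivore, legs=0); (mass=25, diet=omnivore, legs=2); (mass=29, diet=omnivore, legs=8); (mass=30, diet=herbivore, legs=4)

The pattern is that an item is 'Positive' exactly when: diet is not herbivore.

Negative, Positive, Positive, Negative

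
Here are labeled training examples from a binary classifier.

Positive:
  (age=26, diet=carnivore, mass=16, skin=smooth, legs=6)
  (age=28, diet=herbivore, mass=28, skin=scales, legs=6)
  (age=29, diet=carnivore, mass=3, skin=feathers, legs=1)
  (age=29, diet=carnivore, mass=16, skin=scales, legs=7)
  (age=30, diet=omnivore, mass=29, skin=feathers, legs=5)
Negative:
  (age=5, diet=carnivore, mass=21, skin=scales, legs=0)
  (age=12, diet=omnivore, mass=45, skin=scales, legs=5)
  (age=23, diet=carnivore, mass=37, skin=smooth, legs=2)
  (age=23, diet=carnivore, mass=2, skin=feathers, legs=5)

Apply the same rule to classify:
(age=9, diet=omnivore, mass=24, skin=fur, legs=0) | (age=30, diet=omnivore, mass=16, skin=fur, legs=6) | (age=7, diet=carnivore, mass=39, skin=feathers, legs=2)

Negative, Positive, Negative

One predicate separates the groups cleanly: age ≥ 26.
(age=9, diet=omnivore, mass=24, skin=fur, legs=0): age = 9, fails this test → Negative.
(age=30, diet=omnivore, mass=16, skin=fur, legs=6): age = 30, has this property → Positive.
(age=7, diet=carnivore, mass=39, skin=feathers, legs=2): age = 7, fails this test → Negative.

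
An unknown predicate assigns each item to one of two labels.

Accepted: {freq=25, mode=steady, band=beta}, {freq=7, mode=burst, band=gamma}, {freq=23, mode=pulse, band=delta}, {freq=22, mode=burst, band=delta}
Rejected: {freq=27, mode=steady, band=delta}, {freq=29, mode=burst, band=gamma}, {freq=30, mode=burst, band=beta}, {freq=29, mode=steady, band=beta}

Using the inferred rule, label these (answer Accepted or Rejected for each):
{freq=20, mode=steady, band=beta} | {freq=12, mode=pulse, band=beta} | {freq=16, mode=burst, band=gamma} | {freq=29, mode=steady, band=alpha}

Accepted, Accepted, Accepted, Rejected

All 'Accepted' examples share one property — freq ≤ 25 — and every 'Rejected' example lacks it.
{freq=20, mode=steady, band=beta}: freq = 20 — has this property, so Accepted. {freq=12, mode=pulse, band=beta}: freq = 12 — has this property, so Accepted. {freq=16, mode=burst, band=gamma}: freq = 16 — has this property, so Accepted. {freq=29, mode=steady, band=alpha}: freq = 29 — fails this test, so Rejected.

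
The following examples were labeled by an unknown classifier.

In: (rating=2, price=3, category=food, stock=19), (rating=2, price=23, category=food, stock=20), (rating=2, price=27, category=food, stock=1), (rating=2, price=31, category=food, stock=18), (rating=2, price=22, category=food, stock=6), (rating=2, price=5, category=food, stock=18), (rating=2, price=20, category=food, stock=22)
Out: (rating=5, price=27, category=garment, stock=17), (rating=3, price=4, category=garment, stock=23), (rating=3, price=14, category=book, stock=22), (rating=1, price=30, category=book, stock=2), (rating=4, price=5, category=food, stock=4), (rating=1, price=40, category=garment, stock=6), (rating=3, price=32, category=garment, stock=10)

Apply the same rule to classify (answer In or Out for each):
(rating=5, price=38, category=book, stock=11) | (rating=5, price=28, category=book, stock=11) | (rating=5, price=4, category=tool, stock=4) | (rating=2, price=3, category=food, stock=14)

Out, Out, Out, In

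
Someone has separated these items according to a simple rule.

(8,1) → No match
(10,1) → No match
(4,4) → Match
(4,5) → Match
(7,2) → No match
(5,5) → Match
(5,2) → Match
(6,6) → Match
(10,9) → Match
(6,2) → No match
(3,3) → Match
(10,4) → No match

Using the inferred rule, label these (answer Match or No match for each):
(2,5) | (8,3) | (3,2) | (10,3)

Match, No match, Match, No match

The pattern is that an item is 'Match' exactly when: |first − second| ≤ 3.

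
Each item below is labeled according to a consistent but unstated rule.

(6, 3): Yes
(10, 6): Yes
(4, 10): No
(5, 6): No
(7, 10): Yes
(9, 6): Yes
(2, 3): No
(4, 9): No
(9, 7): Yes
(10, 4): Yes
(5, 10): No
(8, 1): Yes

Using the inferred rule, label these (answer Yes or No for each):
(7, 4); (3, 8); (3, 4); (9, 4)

Yes, No, No, Yes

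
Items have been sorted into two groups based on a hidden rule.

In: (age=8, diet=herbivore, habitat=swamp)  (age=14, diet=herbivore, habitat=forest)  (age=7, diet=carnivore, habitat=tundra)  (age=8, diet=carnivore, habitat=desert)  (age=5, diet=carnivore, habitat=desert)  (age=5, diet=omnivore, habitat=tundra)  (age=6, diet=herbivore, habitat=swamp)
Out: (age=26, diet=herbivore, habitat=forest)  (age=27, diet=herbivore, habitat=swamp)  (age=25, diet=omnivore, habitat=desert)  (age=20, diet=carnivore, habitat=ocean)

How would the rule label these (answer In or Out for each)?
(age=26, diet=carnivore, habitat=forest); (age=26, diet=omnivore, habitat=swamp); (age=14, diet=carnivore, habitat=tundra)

Out, Out, In

'In' ⟺ age ≤ 14.
(age=26, diet=carnivore, habitat=forest) — age = 26, hence Out. (age=26, diet=omnivore, habitat=swamp) — age = 26, hence Out. (age=14, diet=carnivore, habitat=tundra) — age = 14, hence In.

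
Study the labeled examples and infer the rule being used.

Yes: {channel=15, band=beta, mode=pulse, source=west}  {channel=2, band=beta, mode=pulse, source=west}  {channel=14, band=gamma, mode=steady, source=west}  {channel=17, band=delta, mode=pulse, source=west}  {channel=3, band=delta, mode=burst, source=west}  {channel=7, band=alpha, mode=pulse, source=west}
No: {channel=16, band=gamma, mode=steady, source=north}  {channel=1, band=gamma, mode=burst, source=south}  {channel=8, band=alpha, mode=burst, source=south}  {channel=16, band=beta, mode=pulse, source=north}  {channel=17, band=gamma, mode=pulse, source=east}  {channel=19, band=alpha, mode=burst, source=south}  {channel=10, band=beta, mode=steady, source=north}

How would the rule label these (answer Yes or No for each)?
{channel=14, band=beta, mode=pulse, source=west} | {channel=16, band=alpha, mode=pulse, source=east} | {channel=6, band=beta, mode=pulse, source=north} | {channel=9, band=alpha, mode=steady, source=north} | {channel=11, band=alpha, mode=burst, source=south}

Yes, No, No, No, No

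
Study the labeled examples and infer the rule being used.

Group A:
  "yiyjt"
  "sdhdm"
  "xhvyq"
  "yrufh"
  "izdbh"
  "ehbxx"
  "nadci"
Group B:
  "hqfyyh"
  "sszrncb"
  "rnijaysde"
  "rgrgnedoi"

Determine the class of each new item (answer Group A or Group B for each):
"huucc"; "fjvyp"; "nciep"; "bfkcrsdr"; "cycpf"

The classifier is using: length 5.
"huucc": length 5, matches → Group A. "fjvyp": length 5, matches → Group A. "nciep": length 5, matches → Group A. "bfkcrsdr": length 8, does not pass → Group B. "cycpf": length 5, matches → Group A.

Group A, Group A, Group A, Group B, Group A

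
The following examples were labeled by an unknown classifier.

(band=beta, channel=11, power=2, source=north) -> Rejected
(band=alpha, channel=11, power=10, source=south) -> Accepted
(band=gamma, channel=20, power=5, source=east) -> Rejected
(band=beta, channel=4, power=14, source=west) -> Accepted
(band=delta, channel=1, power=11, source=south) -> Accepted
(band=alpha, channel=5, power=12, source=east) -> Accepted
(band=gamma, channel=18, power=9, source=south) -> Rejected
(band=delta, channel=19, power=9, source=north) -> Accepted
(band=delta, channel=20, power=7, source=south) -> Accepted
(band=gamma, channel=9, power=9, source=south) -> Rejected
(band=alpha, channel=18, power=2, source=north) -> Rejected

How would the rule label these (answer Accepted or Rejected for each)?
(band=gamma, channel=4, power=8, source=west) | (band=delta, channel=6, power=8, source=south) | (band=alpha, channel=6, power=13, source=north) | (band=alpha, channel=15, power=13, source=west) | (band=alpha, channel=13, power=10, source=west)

Rule: band is delta OR power ≥ 10. This holds for each 'Accepted' example and fails for each 'Rejected' one.
(band=gamma, channel=4, power=8, source=west): band is gamma, power = 8 — doesn't qualify, so Rejected. (band=delta, channel=6, power=8, source=south): band is delta, power = 8 — checks out, so Accepted. (band=alpha, channel=6, power=13, source=north): band is alpha, power = 13 — checks out, so Accepted. (band=alpha, channel=15, power=13, source=west): band is alpha, power = 13 — checks out, so Accepted. (band=alpha, channel=13, power=10, source=west): band is alpha, power = 10 — checks out, so Accepted.

Rejected, Accepted, Accepted, Accepted, Accepted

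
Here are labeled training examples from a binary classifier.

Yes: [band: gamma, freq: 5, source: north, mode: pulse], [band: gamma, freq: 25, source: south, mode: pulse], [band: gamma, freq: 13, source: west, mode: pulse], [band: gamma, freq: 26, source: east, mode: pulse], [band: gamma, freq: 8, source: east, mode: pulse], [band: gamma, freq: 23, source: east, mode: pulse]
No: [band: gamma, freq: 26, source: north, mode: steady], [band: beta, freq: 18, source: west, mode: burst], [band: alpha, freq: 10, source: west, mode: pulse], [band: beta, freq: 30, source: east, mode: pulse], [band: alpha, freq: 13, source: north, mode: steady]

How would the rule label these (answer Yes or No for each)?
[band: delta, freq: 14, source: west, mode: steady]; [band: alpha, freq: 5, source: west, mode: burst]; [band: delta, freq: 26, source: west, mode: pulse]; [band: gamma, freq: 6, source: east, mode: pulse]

The distinguishing property — band is gamma AND mode is pulse — holds for all the 'Yes' cases and none of the 'No' cases.
[band: delta, freq: 14, source: west, mode: steady]: band is delta, mode is steady — doesn't qualify, so No. [band: alpha, freq: 5, source: west, mode: burst]: band is alpha, mode is burst — doesn't qualify, so No. [band: delta, freq: 26, source: west, mode: pulse]: band is delta, mode is pulse — doesn't qualify, so No. [band: gamma, freq: 6, source: east, mode: pulse]: band is gamma, mode is pulse — checks out, so Yes.

No, No, No, Yes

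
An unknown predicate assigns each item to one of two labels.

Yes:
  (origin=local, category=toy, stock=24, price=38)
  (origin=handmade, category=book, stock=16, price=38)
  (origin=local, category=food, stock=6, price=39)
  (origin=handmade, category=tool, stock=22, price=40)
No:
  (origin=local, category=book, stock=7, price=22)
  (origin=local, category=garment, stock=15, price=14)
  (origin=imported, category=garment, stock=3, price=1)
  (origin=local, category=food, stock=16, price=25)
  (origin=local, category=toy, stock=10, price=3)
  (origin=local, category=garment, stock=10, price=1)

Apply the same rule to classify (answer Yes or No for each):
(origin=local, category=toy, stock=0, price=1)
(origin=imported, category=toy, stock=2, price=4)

No, No

One predicate separates the groups cleanly: price ≥ 38.
(origin=local, category=toy, stock=0, price=1) → price = 1 → No. (origin=imported, category=toy, stock=2, price=4) → price = 4 → No.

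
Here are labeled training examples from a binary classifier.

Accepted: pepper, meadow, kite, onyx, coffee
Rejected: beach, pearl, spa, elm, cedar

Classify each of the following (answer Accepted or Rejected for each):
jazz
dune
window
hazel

The classifier is using: even length.
jazz: Accepted (length 4). dune: Accepted (length 4). window: Accepted (length 6). hazel: Rejected (length 5).

Accepted, Accepted, Accepted, Rejected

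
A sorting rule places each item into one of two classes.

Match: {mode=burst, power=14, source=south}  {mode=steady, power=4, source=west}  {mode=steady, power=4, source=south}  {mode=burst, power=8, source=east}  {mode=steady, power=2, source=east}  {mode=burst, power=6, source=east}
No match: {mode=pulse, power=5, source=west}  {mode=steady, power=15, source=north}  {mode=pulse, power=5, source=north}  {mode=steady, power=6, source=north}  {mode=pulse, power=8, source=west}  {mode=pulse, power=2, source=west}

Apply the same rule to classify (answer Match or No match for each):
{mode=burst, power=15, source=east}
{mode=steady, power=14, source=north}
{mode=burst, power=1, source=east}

Match, No match, Match

The classifier is using: mode is not pulse AND source is not north.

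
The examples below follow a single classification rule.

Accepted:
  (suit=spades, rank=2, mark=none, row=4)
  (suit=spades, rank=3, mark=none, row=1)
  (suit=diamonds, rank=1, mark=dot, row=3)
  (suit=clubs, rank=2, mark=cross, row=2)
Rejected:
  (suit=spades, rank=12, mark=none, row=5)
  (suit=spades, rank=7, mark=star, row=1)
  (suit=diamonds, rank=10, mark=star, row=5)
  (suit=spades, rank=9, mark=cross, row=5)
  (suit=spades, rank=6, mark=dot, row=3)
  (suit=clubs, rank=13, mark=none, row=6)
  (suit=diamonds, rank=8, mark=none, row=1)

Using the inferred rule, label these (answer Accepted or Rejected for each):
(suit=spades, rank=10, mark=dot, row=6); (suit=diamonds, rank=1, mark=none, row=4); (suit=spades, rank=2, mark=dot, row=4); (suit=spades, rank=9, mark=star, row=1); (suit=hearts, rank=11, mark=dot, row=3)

Every 'Accepted' example satisfies: rank ≤ 3. None of the 'Rejected' examples do.
(suit=spades, rank=10, mark=dot, row=6): rank = 10 — doesn't qualify, so Rejected. (suit=diamonds, rank=1, mark=none, row=4): rank = 1 — has this property, so Accepted. (suit=spades, rank=2, mark=dot, row=4): rank = 2 — has this property, so Accepted. (suit=spades, rank=9, mark=star, row=1): rank = 9 — doesn't qualify, so Rejected. (suit=hearts, rank=11, mark=dot, row=3): rank = 11 — doesn't qualify, so Rejected.

Rejected, Accepted, Accepted, Rejected, Rejected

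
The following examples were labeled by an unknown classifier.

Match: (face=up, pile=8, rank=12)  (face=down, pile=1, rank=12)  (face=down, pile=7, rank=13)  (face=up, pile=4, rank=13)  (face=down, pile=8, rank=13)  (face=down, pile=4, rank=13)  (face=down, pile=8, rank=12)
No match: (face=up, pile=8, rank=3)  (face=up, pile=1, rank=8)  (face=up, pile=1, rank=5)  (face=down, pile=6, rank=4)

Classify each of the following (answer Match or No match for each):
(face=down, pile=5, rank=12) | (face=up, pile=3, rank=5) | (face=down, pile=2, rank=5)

Rule: rank ≥ 12. This holds for each 'Match' example and fails for each 'No match' one.
(face=down, pile=5, rank=12): rank = 12 — fits, so Match. (face=up, pile=3, rank=5): rank = 5 — doesn't qualify, so No match. (face=down, pile=2, rank=5): rank = 5 — doesn't qualify, so No match.

Match, No match, No match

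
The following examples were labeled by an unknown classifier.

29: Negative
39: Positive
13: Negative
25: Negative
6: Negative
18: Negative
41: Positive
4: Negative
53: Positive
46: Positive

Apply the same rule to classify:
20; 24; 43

The common property of the 'Positive' items is: at least 39. No 'Negative' item has it.

Negative, Negative, Positive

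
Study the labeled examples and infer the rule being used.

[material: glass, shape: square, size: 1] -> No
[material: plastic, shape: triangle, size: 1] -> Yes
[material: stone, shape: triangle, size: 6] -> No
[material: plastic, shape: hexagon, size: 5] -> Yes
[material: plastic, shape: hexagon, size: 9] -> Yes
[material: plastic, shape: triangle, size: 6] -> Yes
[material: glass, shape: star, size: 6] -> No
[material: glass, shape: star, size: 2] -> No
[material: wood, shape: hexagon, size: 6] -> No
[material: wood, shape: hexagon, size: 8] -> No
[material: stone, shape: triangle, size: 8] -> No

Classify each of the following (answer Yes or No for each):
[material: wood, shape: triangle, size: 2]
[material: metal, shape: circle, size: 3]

No, No

Checking candidate rules against both groups, what survives is: material is plastic.
[material: wood, shape: triangle, size: 2]: material is wood, fails the rule → No.
[material: metal, shape: circle, size: 3]: material is metal, fails the rule → No.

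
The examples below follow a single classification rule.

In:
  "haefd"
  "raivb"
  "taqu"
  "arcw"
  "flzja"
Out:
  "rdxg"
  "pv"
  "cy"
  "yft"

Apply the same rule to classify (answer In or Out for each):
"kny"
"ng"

Out, Out

'In' ⟺ contains 'a'.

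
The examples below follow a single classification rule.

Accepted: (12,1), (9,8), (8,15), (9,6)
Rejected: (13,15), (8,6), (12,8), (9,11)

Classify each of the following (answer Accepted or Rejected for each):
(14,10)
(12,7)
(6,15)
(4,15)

Comparing the two groups points to one rule — sum is odd.
(14,10) → 14+10 = 24 → Rejected.
(12,7) → 12+7 = 19 → Accepted.
(6,15) → 6+15 = 21 → Accepted.
(4,15) → 4+15 = 19 → Accepted.

Rejected, Accepted, Accepted, Accepted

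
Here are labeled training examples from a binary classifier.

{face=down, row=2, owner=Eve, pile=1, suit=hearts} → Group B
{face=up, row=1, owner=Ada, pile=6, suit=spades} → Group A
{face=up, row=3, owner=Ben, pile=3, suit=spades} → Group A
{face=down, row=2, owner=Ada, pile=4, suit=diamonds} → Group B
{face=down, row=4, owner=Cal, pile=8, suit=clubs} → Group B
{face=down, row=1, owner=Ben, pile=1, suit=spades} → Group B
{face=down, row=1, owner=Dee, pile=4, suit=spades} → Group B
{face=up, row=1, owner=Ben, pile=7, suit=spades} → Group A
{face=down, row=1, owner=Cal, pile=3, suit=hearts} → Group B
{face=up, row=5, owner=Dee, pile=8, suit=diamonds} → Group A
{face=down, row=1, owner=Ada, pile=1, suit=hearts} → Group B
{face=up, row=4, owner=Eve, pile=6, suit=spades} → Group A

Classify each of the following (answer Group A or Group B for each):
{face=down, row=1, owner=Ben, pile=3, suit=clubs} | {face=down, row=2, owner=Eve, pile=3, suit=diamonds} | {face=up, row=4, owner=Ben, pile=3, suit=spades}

Group B, Group B, Group A

One predicate separates the groups cleanly: face is up.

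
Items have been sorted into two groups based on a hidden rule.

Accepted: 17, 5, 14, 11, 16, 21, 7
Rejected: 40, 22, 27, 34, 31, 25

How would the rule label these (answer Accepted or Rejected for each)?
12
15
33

Accepted, Accepted, Rejected

The distinguishing property — at most 21 — holds for all the 'Accepted' cases and none of the 'Rejected' cases.
12 — 12 ≤ 21, hence Accepted. 15 — 15 ≤ 21, hence Accepted. 33 — 33 > 21, hence Rejected.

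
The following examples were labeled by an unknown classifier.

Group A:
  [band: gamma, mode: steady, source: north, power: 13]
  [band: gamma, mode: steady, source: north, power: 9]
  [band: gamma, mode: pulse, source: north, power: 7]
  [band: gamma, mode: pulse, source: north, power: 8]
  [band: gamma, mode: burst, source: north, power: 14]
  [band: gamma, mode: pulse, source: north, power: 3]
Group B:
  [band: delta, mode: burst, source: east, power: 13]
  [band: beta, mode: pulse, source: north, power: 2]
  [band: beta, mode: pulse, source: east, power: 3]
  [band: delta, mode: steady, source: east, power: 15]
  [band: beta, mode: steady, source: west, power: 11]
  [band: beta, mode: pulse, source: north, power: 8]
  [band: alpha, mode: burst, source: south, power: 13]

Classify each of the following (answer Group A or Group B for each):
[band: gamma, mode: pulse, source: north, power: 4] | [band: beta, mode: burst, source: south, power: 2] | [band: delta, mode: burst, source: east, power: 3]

Group A, Group B, Group B

One predicate separates the groups cleanly: band is gamma.
[band: gamma, mode: pulse, source: north, power: 4]: band is gamma, checks out → Group A. [band: beta, mode: burst, source: south, power: 2]: band is beta, lacks this property → Group B. [band: delta, mode: burst, source: east, power: 3]: band is delta, lacks this property → Group B.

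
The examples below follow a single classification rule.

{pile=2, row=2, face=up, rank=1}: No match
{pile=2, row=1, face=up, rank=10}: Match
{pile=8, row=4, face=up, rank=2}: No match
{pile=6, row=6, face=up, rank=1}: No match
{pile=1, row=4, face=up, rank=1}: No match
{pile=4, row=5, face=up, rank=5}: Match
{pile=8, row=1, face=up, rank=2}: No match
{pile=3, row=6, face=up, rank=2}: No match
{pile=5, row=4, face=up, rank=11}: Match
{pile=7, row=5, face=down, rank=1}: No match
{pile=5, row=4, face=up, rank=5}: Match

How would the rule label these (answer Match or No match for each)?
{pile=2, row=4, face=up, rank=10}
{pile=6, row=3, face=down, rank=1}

The rule appears to be: rank ≥ 5.

Match, No match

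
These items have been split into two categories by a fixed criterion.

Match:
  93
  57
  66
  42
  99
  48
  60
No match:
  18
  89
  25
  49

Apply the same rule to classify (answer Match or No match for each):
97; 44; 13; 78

The rule appears to be: multiple of 3 AND at least 25.

No match, No match, No match, Match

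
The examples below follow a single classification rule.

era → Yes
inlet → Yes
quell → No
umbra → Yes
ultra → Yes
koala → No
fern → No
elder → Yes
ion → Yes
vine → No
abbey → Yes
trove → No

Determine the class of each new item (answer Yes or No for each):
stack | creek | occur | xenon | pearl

No, No, Yes, No, No

'Yes' ⟺ starts with a vowel.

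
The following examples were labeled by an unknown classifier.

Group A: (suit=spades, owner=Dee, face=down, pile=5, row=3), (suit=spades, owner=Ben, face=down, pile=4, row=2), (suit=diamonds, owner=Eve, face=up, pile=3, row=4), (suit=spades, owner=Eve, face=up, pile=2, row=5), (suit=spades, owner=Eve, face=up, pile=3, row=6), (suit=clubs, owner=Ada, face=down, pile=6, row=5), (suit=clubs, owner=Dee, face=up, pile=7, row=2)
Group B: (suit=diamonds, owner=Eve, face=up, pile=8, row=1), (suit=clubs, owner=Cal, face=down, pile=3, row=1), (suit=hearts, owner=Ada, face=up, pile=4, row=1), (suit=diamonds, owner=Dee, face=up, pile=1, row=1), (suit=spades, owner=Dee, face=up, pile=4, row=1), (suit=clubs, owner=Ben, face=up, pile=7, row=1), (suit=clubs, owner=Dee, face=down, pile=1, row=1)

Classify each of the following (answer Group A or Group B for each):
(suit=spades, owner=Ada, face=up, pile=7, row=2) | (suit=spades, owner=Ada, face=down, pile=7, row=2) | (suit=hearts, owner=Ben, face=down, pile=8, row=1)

All 'Group A' examples share one property — row ≥ 2 — and every 'Group B' example lacks it.

Group A, Group A, Group B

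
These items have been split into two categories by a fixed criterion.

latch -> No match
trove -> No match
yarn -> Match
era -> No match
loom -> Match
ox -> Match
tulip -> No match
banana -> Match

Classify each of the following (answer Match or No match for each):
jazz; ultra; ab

The simplest hypothesis consistent with all the labels is: even length.

Match, No match, Match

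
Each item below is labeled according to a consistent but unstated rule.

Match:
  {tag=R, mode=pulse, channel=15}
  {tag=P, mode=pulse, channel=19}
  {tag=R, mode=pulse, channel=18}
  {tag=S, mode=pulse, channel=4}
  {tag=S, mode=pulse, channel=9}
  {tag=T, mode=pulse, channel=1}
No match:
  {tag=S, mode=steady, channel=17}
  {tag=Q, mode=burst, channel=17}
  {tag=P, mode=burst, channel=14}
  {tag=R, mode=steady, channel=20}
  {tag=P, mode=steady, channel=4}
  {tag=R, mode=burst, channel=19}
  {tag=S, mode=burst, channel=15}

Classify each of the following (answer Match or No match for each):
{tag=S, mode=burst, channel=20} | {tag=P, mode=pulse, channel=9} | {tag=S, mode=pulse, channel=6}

The rule appears to be: mode is pulse.
{tag=S, mode=burst, channel=20}: mode is burst, fails this test → No match.
{tag=P, mode=pulse, channel=9}: mode is pulse, matches → Match.
{tag=S, mode=pulse, channel=6}: mode is pulse, matches → Match.

No match, Match, Match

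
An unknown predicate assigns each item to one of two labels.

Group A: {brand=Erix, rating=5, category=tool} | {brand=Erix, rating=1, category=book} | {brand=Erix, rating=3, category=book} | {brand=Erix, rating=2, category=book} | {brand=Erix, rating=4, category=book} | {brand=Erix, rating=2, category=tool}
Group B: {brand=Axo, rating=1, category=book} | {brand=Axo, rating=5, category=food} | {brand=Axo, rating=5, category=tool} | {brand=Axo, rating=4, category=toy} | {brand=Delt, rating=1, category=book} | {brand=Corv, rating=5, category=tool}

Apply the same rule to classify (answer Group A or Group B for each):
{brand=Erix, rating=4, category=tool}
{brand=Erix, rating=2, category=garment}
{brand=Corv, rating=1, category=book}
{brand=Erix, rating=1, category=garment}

Checking candidate rules against both groups, what survives is: brand is Erix.
{brand=Erix, rating=4, category=tool} → brand is Erix → Group A.
{brand=Erix, rating=2, category=garment} → brand is Erix → Group A.
{brand=Corv, rating=1, category=book} → brand is Corv → Group B.
{brand=Erix, rating=1, category=garment} → brand is Erix → Group A.

Group A, Group A, Group B, Group A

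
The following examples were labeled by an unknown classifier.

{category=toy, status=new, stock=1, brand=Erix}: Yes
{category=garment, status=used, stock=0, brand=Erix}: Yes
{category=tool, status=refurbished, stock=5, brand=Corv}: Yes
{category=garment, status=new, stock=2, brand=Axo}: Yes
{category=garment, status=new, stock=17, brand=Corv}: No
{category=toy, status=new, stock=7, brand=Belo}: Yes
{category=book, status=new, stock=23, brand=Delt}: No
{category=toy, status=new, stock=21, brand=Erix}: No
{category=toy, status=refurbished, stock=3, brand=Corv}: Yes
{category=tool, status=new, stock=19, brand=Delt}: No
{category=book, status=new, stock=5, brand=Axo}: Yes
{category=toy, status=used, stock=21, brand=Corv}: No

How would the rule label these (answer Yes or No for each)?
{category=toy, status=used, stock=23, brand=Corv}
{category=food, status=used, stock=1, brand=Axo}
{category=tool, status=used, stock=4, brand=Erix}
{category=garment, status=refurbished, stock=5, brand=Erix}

No, Yes, Yes, Yes

All 'Yes' examples share one property — stock ≤ 7 — and every 'No' example lacks it.
{category=toy, status=used, stock=23, brand=Corv} — stock = 23, hence No.
{category=food, status=used, stock=1, brand=Axo} — stock = 1, hence Yes.
{category=tool, status=used, stock=4, brand=Erix} — stock = 4, hence Yes.
{category=garment, status=refurbished, stock=5, brand=Erix} — stock = 5, hence Yes.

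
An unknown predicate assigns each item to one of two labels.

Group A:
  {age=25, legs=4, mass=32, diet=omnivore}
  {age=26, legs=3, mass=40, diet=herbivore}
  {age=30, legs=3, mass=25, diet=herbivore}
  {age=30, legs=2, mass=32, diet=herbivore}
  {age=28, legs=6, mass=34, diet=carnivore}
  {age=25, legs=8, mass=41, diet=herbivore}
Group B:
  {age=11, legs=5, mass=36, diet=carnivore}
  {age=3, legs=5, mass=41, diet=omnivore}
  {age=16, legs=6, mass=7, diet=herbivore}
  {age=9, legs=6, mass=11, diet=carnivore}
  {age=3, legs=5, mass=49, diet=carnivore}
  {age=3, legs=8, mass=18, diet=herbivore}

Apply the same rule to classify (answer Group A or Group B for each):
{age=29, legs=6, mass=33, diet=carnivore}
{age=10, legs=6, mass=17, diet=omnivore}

Group A, Group B

A rule that fits every label: age ≥ 25 — true of each 'Group A' example, false of each 'Group B' one.
{age=29, legs=6, mass=33, diet=carnivore}: age = 29, meets the rule → Group A. {age=10, legs=6, mass=17, diet=omnivore}: age = 10, does not pass → Group B.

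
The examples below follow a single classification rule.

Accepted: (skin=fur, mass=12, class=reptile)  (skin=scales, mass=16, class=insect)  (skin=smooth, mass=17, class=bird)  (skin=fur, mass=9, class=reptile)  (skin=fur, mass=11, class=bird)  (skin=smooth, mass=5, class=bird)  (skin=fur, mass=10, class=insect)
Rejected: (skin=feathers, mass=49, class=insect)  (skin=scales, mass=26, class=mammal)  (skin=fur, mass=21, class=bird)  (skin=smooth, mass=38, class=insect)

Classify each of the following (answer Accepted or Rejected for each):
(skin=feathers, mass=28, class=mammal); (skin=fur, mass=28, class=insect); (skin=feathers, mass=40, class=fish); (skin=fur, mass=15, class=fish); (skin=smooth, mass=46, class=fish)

The classifier is using: mass ≤ 17.
(skin=feathers, mass=28, class=mammal) — mass = 28, hence Rejected. (skin=fur, mass=28, class=insect) — mass = 28, hence Rejected. (skin=feathers, mass=40, class=fish) — mass = 40, hence Rejected. (skin=fur, mass=15, class=fish) — mass = 15, hence Accepted. (skin=smooth, mass=46, class=fish) — mass = 46, hence Rejected.

Rejected, Rejected, Rejected, Accepted, Rejected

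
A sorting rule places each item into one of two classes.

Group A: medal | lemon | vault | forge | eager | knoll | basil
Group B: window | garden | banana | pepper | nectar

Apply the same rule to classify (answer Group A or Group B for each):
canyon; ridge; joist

Every 'Group A' example satisfies: odd length. None of the 'Group B' examples do.
canyon: Group B (length 6). ridge: Group A (length 5). joist: Group A (length 5).

Group B, Group A, Group A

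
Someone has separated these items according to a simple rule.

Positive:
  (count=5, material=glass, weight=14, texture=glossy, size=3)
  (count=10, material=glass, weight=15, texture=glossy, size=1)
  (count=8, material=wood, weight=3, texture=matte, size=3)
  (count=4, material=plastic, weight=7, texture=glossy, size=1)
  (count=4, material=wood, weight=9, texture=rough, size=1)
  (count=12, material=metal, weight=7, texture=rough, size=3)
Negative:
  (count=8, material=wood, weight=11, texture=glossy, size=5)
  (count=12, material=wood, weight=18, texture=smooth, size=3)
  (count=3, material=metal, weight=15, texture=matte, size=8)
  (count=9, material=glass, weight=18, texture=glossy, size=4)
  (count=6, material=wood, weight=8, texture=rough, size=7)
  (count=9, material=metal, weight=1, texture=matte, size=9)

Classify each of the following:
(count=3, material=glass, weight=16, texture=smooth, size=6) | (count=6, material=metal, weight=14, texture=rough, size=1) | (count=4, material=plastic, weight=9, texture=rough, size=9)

Negative, Positive, Negative

The distinguishing property — weight ≤ 15 AND size ≤ 3 — holds for all the 'Positive' cases and none of the 'Negative' cases.
(count=3, material=glass, weight=16, texture=smooth, size=6) → weight = 16, size = 6 → Negative.
(count=6, material=metal, weight=14, texture=rough, size=1) → weight = 14, size = 1 → Positive.
(count=4, material=plastic, weight=9, texture=rough, size=9) → weight = 9, size = 9 → Negative.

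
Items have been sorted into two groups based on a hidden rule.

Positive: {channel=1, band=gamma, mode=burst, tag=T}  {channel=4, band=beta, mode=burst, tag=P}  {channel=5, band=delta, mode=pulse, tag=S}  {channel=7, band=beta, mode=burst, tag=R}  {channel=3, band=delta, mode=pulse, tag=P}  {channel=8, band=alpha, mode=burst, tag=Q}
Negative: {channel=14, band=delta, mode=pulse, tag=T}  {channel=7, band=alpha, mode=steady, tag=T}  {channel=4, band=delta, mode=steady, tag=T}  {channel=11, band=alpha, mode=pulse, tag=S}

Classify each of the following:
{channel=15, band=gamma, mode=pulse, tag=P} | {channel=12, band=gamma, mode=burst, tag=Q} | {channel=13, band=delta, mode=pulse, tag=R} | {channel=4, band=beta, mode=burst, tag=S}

Negative, Negative, Negative, Positive

'Positive' ⟺ mode is not steady AND channel ≤ 8.
{channel=15, band=gamma, mode=pulse, tag=P}: Negative (mode is pulse, channel = 15). {channel=12, band=gamma, mode=burst, tag=Q}: Negative (mode is burst, channel = 12). {channel=13, band=delta, mode=pulse, tag=R}: Negative (mode is pulse, channel = 13). {channel=4, band=beta, mode=burst, tag=S}: Positive (mode is burst, channel = 4).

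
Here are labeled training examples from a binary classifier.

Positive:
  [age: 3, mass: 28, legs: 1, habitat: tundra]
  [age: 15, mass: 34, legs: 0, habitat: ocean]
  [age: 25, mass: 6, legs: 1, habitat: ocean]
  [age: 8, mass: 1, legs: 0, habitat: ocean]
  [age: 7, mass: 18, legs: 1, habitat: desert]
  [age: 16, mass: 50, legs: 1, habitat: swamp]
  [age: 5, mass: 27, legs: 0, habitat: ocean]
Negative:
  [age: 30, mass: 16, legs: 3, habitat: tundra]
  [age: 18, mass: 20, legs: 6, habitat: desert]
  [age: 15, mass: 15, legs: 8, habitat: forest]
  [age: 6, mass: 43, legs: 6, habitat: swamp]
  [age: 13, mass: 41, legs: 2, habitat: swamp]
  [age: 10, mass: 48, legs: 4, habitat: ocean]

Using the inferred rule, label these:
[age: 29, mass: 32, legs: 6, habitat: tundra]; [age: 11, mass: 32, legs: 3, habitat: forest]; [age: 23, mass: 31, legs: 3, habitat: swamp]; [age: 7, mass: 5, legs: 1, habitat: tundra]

Negative, Negative, Negative, Positive

Rule: legs ≤ 1. This holds for each 'Positive' example and fails for each 'Negative' one.
[age: 29, mass: 32, legs: 6, habitat: tundra]: Negative (legs = 6).
[age: 11, mass: 32, legs: 3, habitat: forest]: Negative (legs = 3).
[age: 23, mass: 31, legs: 3, habitat: swamp]: Negative (legs = 3).
[age: 7, mass: 5, legs: 1, habitat: tundra]: Positive (legs = 1).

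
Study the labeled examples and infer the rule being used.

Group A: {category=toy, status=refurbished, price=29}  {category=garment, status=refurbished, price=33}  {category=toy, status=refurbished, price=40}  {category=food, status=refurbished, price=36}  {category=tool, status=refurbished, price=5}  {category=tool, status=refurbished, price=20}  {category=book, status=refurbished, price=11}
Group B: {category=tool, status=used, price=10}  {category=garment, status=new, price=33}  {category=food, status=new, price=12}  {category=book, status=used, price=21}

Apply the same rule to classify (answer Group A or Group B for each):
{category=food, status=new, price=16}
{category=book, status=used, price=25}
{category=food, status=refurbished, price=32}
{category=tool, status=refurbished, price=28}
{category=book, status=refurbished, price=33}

Group B, Group B, Group A, Group A, Group A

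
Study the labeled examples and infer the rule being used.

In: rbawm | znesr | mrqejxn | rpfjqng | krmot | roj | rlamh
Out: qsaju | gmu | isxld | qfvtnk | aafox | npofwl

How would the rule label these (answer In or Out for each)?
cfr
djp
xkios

Looking at the examples, the only property every 'In' case has and every 'Out' case lacks is: contains 'r'.
In: cfr, since has 'r'. Out: djp, since no 'r'. Out: xkios, since no 'r'.

In, Out, Out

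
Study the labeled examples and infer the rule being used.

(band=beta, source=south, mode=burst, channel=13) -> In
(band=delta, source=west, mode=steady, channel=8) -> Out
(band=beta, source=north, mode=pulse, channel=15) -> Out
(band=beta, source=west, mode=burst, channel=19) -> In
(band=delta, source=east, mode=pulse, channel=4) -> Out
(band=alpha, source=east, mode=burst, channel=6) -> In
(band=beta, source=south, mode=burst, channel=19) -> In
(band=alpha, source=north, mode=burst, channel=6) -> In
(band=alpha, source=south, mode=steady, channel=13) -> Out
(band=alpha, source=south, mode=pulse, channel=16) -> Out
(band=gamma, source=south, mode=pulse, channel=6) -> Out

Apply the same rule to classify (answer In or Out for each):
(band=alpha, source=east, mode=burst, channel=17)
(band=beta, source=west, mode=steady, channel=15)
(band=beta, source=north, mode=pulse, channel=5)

In, Out, Out

The common property of the 'In' items is: mode is burst. No 'Out' item has it.
(band=alpha, source=east, mode=burst, channel=17) — mode is burst, hence In.
(band=beta, source=west, mode=steady, channel=15) — mode is steady, hence Out.
(band=beta, source=north, mode=pulse, channel=5) — mode is pulse, hence Out.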